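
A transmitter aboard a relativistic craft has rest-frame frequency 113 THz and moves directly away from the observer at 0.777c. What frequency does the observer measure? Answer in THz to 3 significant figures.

Relativistic Doppler: f_obs = f_src √((1−β)/(1+β))
= 113 × √(0.22300/1.7770) = 113 × 0.35425 = 40.0 THz

f_obs ≈ 40.0 THz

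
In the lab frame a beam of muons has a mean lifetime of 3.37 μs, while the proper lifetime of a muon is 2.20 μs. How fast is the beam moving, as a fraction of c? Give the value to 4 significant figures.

β ≈ 0.7575

γ = Δt/τ₀ = 3.37/2.20 = 1.53182
β = √(1 − 1/γ²) = √(1 − 1/1.53182²) = 0.7575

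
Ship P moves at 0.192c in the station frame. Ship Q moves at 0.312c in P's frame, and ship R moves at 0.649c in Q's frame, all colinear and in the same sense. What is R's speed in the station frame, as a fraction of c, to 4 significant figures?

Compose boost 2: (0.312 + 0.192)/(1 + 0.312×0.192) = 0.5040/1.05990 = 0.475515
Compose boost 3: (0.649 + 0.475515)/(1 + 0.649×0.475515) = 1.12451/1.30861 = 0.8593

u ≈ 0.8593c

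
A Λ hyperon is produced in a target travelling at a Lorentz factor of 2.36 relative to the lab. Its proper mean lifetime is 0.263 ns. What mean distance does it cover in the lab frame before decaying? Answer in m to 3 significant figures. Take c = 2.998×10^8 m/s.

d ≈ 0.169 m

β = √(1 − 1/γ²) = √(1 − 1/2.36²) = 0.90579
Dilated lifetime: Δt = γτ₀ = 2.36 × 0.263 ns = 0.62068 ns
d = vΔt = 0.90579c × 0.62068 ns = 2.7156×10^8 m/s × 6.2068×10^-10 s = 0.169 m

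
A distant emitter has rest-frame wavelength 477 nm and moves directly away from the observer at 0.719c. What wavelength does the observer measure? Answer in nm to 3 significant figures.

λ_obs ≈ 1180 nm

Relativistic Doppler: λ_obs = λ_src √((1+β)/(1−β))
= 477 × √(1.7190/0.28100) = 477 × 2.4733 = 1180 nm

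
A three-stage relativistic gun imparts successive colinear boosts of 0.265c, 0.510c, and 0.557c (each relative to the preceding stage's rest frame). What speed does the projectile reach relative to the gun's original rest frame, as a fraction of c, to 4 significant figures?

Compose boost 2: (0.510 + 0.265)/(1 + 0.510×0.265) = 0.7750/1.13515 = 0.682729
Compose boost 3: (0.557 + 0.682729)/(1 + 0.557×0.682729) = 1.23973/1.38028 = 0.8982

u ≈ 0.8982c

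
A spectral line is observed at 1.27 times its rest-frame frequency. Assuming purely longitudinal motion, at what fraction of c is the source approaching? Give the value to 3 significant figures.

f_obs/f_src = √((1+β)/(1−β)) = 1.27  ⇒  (1+β)/(1−β) = 1.6129
β = |1 − D²|/(1 + D²) = |1 − 1.6129|/(1 + 1.6129) = 0.235

β ≈ 0.235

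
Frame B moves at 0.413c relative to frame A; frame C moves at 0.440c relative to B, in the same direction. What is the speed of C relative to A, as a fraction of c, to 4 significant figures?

u ≈ 0.7218c

Compose boost 2: (0.440 + 0.413)/(1 + 0.440×0.413) = 0.8530/1.18172 = 0.7218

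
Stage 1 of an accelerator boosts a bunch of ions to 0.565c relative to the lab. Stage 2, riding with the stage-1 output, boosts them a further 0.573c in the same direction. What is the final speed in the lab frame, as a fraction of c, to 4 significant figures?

u ≈ 0.8597c

Compose boost 2: (0.573 + 0.565)/(1 + 0.573×0.565) = 1.138/1.32374 = 0.8597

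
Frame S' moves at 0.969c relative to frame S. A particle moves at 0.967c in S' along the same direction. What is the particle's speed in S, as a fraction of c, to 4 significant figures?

u ≈ 0.9995c

Relativistic velocity addition: u = (u' + v)/(1 + u'v/c²)
= (0.967 + 0.969)/(1 + 0.967×0.969) = 1.936/1.93702 = 0.9995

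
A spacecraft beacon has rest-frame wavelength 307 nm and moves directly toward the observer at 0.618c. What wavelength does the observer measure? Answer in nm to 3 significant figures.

Relativistic Doppler: λ_obs = λ_src √((1−β)/(1+β))
= 307 × √(0.38200/1.6180) = 307 × 0.48589 = 149 nm

λ_obs ≈ 149 nm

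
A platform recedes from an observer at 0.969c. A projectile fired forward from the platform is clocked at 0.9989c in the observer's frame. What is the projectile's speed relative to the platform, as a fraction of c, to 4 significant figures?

Inverse velocity addition: u' = (u − v)/(1 − uv/c²)
= (0.9989 − 0.969)/(1 − 0.9989×0.969) = 0.02990/0.0320659 = 0.9325

u' ≈ 0.9325c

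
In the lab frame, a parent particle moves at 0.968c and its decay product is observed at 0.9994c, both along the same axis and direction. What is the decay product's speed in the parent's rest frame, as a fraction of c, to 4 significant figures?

u' ≈ 0.9638c

Inverse velocity addition: u' = (u − v)/(1 − uv/c²)
= (0.9994 − 0.968)/(1 − 0.9994×0.968) = 0.03140/0.0325808 = 0.9638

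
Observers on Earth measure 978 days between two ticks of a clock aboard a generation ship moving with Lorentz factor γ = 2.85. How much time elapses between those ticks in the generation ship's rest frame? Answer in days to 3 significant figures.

γ = 2.85 (given)
Proper time: τ₀ = Δt/γ = 978/2.85 = 343 days

τ₀ ≈ 343 days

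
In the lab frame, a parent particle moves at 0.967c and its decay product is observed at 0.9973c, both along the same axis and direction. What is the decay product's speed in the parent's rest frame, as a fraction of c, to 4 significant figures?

Inverse velocity addition: u' = (u − v)/(1 − uv/c²)
= (0.9973 − 0.967)/(1 − 0.9973×0.967) = 0.03030/0.0356109 = 0.8509

u' ≈ 0.8509c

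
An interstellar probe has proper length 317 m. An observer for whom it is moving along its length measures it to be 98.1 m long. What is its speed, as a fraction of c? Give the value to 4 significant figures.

γ = L₀/L = 317/98.1 = 3.23140
β = √(1 − 1/γ²) = 0.9509

β ≈ 0.9509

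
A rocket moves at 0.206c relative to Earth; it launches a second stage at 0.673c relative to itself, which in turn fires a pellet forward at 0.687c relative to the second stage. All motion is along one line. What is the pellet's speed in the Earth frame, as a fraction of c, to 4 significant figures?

Compose boost 2: (0.673 + 0.206)/(1 + 0.673×0.206) = 0.8790/1.13864 = 0.771975
Compose boost 3: (0.687 + 0.771975)/(1 + 0.687×0.771975) = 1.45897/1.53035 = 0.9534

u ≈ 0.9534c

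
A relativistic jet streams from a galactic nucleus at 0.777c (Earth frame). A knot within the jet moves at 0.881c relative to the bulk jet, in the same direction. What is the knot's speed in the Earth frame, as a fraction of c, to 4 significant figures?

Relativistic velocity addition: u = (u' + v)/(1 + u'v/c²)
= (0.881 + 0.777)/(1 + 0.881×0.777) = 1.658/1.68454 = 0.9842

u ≈ 0.9842c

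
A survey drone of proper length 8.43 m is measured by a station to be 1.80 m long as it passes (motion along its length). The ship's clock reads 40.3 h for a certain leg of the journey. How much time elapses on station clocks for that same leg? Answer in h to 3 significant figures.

Δt ≈ 189 h

Length contraction ⇒ γ = L₀/L = 8.43/1.80 = 4.6833
Time dilation: Δt = γτ₀ = 4.6833 × 40.3 h = 189 h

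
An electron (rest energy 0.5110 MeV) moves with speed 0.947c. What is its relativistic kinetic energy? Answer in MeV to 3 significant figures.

γ = 1/√(1 − 0.947²) = 3.1130
K = (γ − 1)m₀c² = (3.1130 − 1) × 0.5110 MeV = 2.1130 × 0.5110 MeV = 1.08 MeV

K ≈ 1.08 MeV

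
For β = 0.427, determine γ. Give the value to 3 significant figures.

γ ≈ 1.11

γ = 1/√(1 − β²) = 1/√(1 − 0.427²) = 1/√(0.81767) = 1.11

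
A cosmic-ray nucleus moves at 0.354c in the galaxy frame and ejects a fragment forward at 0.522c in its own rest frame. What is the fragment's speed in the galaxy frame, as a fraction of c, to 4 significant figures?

Compose boost 2: (0.522 + 0.354)/(1 + 0.522×0.354) = 0.8760/1.18479 = 0.7394

u ≈ 0.7394c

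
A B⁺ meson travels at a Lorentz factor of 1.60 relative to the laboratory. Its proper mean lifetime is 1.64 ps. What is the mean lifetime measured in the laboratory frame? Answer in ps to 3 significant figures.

Δt ≈ 2.62 ps

γ = 1.60 (given)
Time dilation: Δt = γτ₀ = 1.60 × 1.64 ps = 2.62 ps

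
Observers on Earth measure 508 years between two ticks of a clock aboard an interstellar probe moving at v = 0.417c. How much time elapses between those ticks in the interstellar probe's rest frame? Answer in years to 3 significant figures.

γ = 1/√(1 − 0.417²) = 1.1002
Proper time: τ₀ = Δt/γ = 508/1.1002 = 462 years

τ₀ ≈ 462 years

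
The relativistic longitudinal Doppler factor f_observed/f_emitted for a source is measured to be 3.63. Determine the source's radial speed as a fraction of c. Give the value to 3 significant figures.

f_obs/f_src = √((1+β)/(1−β)) = 3.63  ⇒  (1+β)/(1−β) = 13.177
β = |1 − D²|/(1 + D²) = |1 − 13.177|/(1 + 13.177) = 0.859

β ≈ 0.859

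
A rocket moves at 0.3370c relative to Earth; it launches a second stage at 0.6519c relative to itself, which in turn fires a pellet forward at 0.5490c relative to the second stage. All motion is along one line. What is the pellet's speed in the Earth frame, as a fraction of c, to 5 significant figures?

u ≈ 0.94095c

Compose boost 2: (0.6519 + 0.3370)/(1 + 0.6519×0.3370) = 0.98890/1.219690 = 0.8107796
Compose boost 3: (0.5490 + 0.8107796)/(1 + 0.5490×0.8107796) = 1.359780/1.445118 = 0.94095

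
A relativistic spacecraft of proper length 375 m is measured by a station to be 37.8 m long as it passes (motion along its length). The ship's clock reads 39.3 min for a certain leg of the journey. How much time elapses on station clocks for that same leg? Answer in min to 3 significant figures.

Length contraction ⇒ γ = L₀/L = 375/37.8 = 9.9206
Time dilation: Δt = γτ₀ = 9.9206 × 39.3 min = 390 min

Δt ≈ 390 min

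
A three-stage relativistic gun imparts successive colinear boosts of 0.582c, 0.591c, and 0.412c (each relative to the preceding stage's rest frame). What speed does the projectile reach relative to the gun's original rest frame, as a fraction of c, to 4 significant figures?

Compose boost 2: (0.591 + 0.582)/(1 + 0.591×0.582) = 1.173/1.34396 = 0.872793
Compose boost 3: (0.412 + 0.872793)/(1 + 0.412×0.872793) = 1.28479/1.35959 = 0.9450

u ≈ 0.9450c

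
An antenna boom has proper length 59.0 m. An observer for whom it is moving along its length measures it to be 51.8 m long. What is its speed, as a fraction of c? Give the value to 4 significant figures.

γ = L₀/L = 59.0/51.8 = 1.13900
β = √(1 − 1/γ²) = 0.4787

β ≈ 0.4787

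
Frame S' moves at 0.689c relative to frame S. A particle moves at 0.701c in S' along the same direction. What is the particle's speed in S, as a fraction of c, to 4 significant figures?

Relativistic velocity addition: u = (u' + v)/(1 + u'v/c²)
= (0.701 + 0.689)/(1 + 0.701×0.689) = 1.390/1.48299 = 0.9373

u ≈ 0.9373c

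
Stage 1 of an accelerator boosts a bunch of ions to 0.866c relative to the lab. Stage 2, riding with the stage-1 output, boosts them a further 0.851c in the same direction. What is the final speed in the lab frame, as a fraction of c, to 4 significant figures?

u ≈ 0.9885c

Compose boost 2: (0.851 + 0.866)/(1 + 0.851×0.866) = 1.717/1.73697 = 0.9885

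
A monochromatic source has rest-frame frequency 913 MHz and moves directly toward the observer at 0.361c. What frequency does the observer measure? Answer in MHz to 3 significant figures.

Relativistic Doppler: f_obs = f_src √((1+β)/(1−β))
= 913 × √(1.3610/0.63900) = 913 × 1.4594 = 1330 MHz

f_obs ≈ 1330 MHz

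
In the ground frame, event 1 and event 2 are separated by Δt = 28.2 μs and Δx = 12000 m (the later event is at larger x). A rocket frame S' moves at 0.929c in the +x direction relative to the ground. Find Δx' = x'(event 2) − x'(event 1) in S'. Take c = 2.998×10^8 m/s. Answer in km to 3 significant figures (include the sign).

Δx' ≈ 11.2 km

γ = 1/√(1 − 0.929²) = 2.7021
Δx' = γ(Δx − vΔt) = 2.7021 × (12000 m − 0.929×(2.998×10^8 m/s)×28.2×10^-6 s)
= 2.7021 × (4145.9 m) = 11.2 km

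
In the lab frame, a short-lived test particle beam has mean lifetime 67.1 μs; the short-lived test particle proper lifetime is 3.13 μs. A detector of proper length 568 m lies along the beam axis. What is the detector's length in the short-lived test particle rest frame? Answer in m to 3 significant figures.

Time dilation ⇒ γ = Δt/τ₀ = 67.1/3.13 = 21.438
Length contraction: L = L₀/γ = 568/21.438 = 26.5 m

L ≈ 26.5 m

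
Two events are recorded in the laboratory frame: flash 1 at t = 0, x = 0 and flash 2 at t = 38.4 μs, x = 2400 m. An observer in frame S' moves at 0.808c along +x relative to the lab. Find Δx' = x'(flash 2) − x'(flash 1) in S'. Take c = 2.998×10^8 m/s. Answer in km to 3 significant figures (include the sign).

Δx' ≈ -11.7 km

γ = 1/√(1 − 0.808²) = 1.6973
Δx' = γ(Δx − vΔt) = 1.6973 × (2400 m − 0.808×(2.998×10^8 m/s)×38.4×10^-6 s)
= 1.6973 × (-6902.0 m) = -11.7 km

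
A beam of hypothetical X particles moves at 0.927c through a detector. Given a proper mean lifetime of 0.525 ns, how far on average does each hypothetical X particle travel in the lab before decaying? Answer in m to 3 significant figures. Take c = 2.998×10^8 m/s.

d ≈ 0.389 m

γ = 1/√(1 − 0.927²) = 2.6662
Dilated lifetime: Δt = γτ₀ = 2.6662 × 0.525 ns = 1.3998 ns
d = vΔt = 0.927c × 1.3998 ns = 2.7791×10^8 m/s × 1.3998×10^-9 s = 0.389 m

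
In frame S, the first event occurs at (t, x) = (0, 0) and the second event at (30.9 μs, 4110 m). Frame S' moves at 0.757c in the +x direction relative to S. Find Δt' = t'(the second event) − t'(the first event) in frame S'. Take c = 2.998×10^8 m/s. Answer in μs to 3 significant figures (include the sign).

Δt' ≈ 31.4 μs

γ = 1/√(1 − 0.757²) = 1.5304
Δt' = γ(Δt − vΔx/c²) = 1.5304 × (30.9 μs − 0.757×4110 m / (2.998×10^8 m/s))
= 1.5304 × (20.522 μs) = 31.4 μs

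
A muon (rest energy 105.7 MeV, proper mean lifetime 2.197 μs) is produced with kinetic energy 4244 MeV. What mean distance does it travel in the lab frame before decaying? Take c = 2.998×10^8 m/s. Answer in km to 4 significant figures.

γ = 1 + K/(m₀c²) = 1 + 4244/105.7 = 41.1514
β = √(1 − 1/γ²) = 0.999705
Dilated lifetime: γτ₀ = 41.1514 × 2.197 μs = 90.4096 μs
d = βc·γτ₀ = 0.999705 × (2.998×10^8 m/s) × 9.04096×10^-5 s = 27.10 km

d ≈ 27.10 km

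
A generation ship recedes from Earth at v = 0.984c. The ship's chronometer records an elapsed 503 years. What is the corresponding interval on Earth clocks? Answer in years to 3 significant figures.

γ = 1/√(1 − 0.984²) = 5.6127
Time dilation: Δt = γτ₀ = 5.6127 × 503 years = 2820 years

Δt ≈ 2820 years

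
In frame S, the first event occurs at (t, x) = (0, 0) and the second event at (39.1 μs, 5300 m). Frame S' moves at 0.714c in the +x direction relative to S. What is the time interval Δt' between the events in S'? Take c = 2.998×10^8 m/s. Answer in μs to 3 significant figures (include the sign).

Δt' ≈ 37.8 μs

γ = 1/√(1 − 0.714²) = 1.4283
Δt' = γ(Δt − vΔx/c²) = 1.4283 × (39.1 μs − 0.714×5300 m / (2.998×10^8 m/s))
= 1.4283 × (26.478 μs) = 37.8 μs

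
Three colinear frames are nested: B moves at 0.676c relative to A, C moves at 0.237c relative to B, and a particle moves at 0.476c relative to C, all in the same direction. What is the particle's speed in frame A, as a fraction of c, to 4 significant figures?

u ≈ 0.9188c

Compose boost 2: (0.237 + 0.676)/(1 + 0.237×0.676) = 0.9130/1.16021 = 0.786925
Compose boost 3: (0.476 + 0.786925)/(1 + 0.476×0.786925) = 1.26293/1.37458 = 0.9188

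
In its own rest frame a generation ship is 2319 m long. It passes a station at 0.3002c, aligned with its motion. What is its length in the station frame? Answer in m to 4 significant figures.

γ = 1/√(1 − 0.3002²) = 1.04835
Length contraction: L = L₀/γ = 2319/1.04835 = 2212 m

L ≈ 2212 m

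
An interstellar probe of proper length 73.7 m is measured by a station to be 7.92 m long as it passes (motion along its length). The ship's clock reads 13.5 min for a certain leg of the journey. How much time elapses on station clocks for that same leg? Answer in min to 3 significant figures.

Δt ≈ 126 min

Length contraction ⇒ γ = L₀/L = 73.7/7.92 = 9.3056
Time dilation: Δt = γτ₀ = 9.3056 × 13.5 min = 126 min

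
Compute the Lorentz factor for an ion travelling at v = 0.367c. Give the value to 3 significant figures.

γ ≈ 1.08

γ = 1/√(1 − β²) = 1/√(1 − 0.367²) = 1/√(0.86531) = 1.08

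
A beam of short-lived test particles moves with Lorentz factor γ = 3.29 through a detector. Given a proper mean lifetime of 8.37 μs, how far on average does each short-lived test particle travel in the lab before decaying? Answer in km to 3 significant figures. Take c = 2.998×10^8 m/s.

d ≈ 7.87 km

β = √(1 − 1/γ²) = √(1 − 1/3.29²) = 0.95269
Dilated lifetime: Δt = γτ₀ = 3.29 × 8.37 μs = 27.537 μs
d = vΔt = 0.95269c × 27.537 μs = 2.8562×10^8 m/s × 2.7537×10^-5 s = 7.87 km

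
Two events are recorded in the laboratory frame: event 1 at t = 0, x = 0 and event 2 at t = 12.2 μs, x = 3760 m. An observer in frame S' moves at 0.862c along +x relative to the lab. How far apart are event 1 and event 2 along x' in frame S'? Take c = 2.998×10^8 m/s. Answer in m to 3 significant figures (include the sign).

γ = 1/√(1 − 0.862²) = 1.9727
Δx' = γ(Δx − vΔt) = 1.9727 × (3760 m − 0.862×(2.998×10^8 m/s)×12.2×10^-6 s)
= 1.9727 × (607.18 m) = 1200 m

Δx' ≈ 1200 m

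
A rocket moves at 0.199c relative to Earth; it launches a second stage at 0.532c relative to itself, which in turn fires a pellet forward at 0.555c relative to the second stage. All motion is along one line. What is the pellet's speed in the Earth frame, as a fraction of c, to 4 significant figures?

u ≈ 0.8896c

Compose boost 2: (0.532 + 0.199)/(1 + 0.532×0.199) = 0.7310/1.10587 = 0.661019
Compose boost 3: (0.555 + 0.661019)/(1 + 0.555×0.661019) = 1.21602/1.36687 = 0.8896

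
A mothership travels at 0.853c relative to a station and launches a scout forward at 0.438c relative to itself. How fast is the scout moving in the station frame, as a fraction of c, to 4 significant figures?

u ≈ 0.9399c

Compose boost 2: (0.438 + 0.853)/(1 + 0.438×0.853) = 1.291/1.37361 = 0.9399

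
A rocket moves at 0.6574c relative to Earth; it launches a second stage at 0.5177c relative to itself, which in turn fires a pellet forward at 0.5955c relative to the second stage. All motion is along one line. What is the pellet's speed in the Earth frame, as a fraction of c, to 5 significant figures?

Compose boost 2: (0.5177 + 0.6574)/(1 + 0.5177×0.6574) = 1.1751/1.340336 = 0.8767205
Compose boost 3: (0.5955 + 0.8767205)/(1 + 0.5955×0.8767205) = 1.472220/1.522087 = 0.96724

u ≈ 0.96724c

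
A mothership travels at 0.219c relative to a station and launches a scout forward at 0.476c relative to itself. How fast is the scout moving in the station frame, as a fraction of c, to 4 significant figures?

u ≈ 0.6294c

Compose boost 2: (0.476 + 0.219)/(1 + 0.476×0.219) = 0.6950/1.10424 = 0.6294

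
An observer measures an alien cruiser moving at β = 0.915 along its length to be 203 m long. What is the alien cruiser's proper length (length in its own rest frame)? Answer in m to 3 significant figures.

L₀ ≈ 503 m

γ = 1/√(1 − 0.915²) = 2.4786
L₀ = γL = 2.4786 × 203 = 503 m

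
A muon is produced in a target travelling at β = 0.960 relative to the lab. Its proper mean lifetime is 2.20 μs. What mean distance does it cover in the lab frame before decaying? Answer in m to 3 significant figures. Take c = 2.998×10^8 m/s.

d ≈ 2260 m

γ = 1/√(1 − 0.960²) = 3.5714
Dilated lifetime: Δt = γτ₀ = 3.5714 × 2.20 μs = 7.8571 μs
d = vΔt = 0.960c × 7.8571 μs = 2.8781×10^8 m/s × 7.8571×10^-6 s = 2260 m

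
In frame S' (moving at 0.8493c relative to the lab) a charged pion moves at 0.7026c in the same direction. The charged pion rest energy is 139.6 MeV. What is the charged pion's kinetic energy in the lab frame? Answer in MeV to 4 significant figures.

u_lab = (0.7026 + 0.8493)/(1 + 0.7026×0.8493) = 0.9719311
γ = 1/√(1 − 0.9719311²) = 4.25051
K = (γ − 1)m₀c² = (4.25051 − 1) × 139.6 = 3.25051 × 139.6 = 453.8 MeV

K ≈ 453.8 MeV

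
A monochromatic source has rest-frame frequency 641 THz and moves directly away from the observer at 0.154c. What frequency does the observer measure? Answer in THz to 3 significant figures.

Relativistic Doppler: f_obs = f_src √((1−β)/(1+β))
= 641 × √(0.84600/1.1540) = 641 × 0.85621 = 549 THz

f_obs ≈ 549 THz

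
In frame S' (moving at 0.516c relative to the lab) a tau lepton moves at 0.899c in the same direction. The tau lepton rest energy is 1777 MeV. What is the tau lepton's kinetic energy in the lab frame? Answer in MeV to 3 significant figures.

K ≈ 5160 MeV

u_lab = (0.899 + 0.516)/(1 + 0.899×0.516) = 0.966607
γ = 1/√(1 − 0.966607²) = 3.9022
K = (γ − 1)m₀c² = (3.9022 − 1) × 1777 = 2.9022 × 1777 = 5160 MeV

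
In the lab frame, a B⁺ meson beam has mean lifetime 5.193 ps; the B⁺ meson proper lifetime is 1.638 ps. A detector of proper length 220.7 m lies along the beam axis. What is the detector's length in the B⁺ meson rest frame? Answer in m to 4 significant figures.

Time dilation ⇒ γ = Δt/τ₀ = 5.193/1.638 = 3.17033
Length contraction: L = L₀/γ = 220.7/3.17033 = 69.61 m

L ≈ 69.61 m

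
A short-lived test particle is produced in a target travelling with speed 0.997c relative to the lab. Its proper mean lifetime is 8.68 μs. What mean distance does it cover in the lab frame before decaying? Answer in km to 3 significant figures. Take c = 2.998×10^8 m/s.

d ≈ 33.5 km

γ = 1/√(1 − 0.997²) = 12.920
Dilated lifetime: Δt = γτ₀ = 12.920 × 8.68 μs = 112.14 μs
d = vΔt = 0.997c × 112.14 μs = 2.9890×10^8 m/s × 0.00011214 s = 33.5 km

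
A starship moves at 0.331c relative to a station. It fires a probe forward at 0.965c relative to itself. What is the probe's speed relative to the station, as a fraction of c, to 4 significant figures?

Relativistic velocity addition: u = (u' + v)/(1 + u'v/c²)
= (0.965 + 0.331)/(1 + 0.965×0.331) = 1.296/1.31942 = 0.9823

u ≈ 0.9823c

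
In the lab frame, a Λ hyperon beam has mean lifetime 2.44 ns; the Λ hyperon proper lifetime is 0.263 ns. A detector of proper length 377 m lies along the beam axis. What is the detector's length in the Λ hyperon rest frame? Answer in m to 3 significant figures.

Time dilation ⇒ γ = Δt/τ₀ = 2.44/0.263 = 9.2776
Length contraction: L = L₀/γ = 377/9.2776 = 40.6 m

L ≈ 40.6 m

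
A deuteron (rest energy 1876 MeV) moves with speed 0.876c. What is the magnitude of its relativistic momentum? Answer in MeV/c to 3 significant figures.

γ = 1/√(1 − 0.876²) = 2.0734
p = γβm₀c = 2.0734 × 0.876 × 1876 MeV/c = 3410 MeV/c

p ≈ 3410 MeV/c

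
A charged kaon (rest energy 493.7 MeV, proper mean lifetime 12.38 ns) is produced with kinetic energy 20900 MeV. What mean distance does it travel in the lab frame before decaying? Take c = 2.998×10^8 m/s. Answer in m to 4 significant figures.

γ = 1 + K/(m₀c²) = 1 + 20900/493.7 = 43.3334
β = √(1 − 1/γ²) = 0.999734
Dilated lifetime: γτ₀ = 43.3334 × 12.38 ns = 536.468 ns
d = βc·γτ₀ = 0.999734 × (2.998×10^8 m/s) × 5.36468×10^-7 s = 160.8 m

d ≈ 160.8 m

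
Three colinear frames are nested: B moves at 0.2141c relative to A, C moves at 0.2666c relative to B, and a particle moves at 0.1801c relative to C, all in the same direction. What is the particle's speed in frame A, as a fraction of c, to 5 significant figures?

u ≈ 0.58679c

Compose boost 2: (0.2666 + 0.2141)/(1 + 0.2666×0.2141) = 0.48070/1.057079 = 0.4547437
Compose boost 3: (0.1801 + 0.4547437)/(1 + 0.1801×0.4547437) = 0.6348437/1.081899 = 0.58679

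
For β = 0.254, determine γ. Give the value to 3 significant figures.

γ ≈ 1.03

γ = 1/√(1 − β²) = 1/√(1 − 0.254²) = 1/√(0.93548) = 1.03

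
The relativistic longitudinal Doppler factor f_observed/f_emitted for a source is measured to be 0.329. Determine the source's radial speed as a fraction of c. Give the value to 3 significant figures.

β ≈ 0.805

f_obs/f_src = √((1−β)/(1+β)) = 0.329  ⇒  (1−β)/(1+β) = 0.10824
β = |1 − D²|/(1 + D²) = |1 − 0.10824|/(1 + 0.10824) = 0.805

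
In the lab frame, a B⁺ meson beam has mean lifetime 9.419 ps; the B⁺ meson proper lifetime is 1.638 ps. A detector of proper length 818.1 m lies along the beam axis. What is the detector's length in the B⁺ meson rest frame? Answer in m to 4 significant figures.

L ≈ 142.3 m

Time dilation ⇒ γ = Δt/τ₀ = 9.419/1.638 = 5.75031
Length contraction: L = L₀/γ = 818.1/5.75031 = 142.3 m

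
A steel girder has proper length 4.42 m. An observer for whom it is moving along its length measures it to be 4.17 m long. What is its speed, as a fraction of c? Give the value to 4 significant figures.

γ = L₀/L = 4.42/4.17 = 1.05995
β = √(1 − 1/γ²) = 0.3315

β ≈ 0.3315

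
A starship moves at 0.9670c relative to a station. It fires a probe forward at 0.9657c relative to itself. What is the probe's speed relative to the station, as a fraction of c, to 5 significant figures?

Relativistic velocity addition: u = (u' + v)/(1 + u'v/c²)
= (0.9657 + 0.9670)/(1 + 0.9657×0.9670) = 1.9327/1.933832 = 0.99941

u ≈ 0.99941c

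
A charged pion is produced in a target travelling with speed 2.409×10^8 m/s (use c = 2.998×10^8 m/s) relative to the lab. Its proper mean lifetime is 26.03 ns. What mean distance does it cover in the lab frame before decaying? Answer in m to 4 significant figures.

β = v/c = 2.409×10^8 / 2.998×10^8 = 0.803536
γ = 1/√(1 − 0.803536²) = 1.67995
Dilated lifetime: Δt = γτ₀ = 1.67995 × 26.03 ns = 43.7290 ns
d = vΔt = 0.803536c × 43.7290 ns = 2.40900×10^8 m/s × 4.37290×10^-8 s = 10.53 m

d ≈ 10.53 m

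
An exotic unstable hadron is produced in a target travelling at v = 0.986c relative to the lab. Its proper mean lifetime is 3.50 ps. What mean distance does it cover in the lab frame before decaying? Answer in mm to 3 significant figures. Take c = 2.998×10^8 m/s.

γ = 1/√(1 − 0.986²) = 5.9972
Dilated lifetime: Δt = γτ₀ = 5.9972 × 3.50 ps = 20.990 ps
d = vΔt = 0.986c × 20.990 ps = 2.9560×10^8 m/s × 2.0990×10^-11 s = 6.20 mm

d ≈ 6.20 mm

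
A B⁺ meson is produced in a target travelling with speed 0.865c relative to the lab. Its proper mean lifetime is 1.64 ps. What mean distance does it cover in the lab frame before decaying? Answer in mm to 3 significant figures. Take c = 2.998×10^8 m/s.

γ = 1/√(1 − 0.865²) = 1.9929
Dilated lifetime: Δt = γτ₀ = 1.9929 × 1.64 ps = 3.2684 ps
d = vΔt = 0.865c × 3.2684 ps = 2.5933×10^8 m/s × 3.2684×10^-12 s = 0.848 mm

d ≈ 0.848 mm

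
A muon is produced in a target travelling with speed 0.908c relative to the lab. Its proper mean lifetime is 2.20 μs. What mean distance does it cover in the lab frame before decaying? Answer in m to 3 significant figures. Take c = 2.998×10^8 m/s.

γ = 1/√(1 − 0.908²) = 2.3868
Dilated lifetime: Δt = γτ₀ = 2.3868 × 2.20 μs = 5.2510 μs
d = vΔt = 0.908c × 5.2510 μs = 2.7222×10^8 m/s × 5.2510×10^-6 s = 1430 m

d ≈ 1430 m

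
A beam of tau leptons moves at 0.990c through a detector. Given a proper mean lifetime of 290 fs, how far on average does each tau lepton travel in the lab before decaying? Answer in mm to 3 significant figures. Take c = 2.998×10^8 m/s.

d ≈ 0.610 mm

γ = 1/√(1 − 0.990²) = 7.0888
Dilated lifetime: Δt = γτ₀ = 7.0888 × 290 fs = 2055.8 fs
d = vΔt = 0.990c × 2055.8 fs = 2.9680×10^8 m/s × 2.0558×10^-12 s = 0.610 mm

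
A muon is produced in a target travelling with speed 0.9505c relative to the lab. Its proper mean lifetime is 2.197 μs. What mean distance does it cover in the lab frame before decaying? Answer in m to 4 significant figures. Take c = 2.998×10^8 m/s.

d ≈ 2015 m

γ = 1/√(1 − 0.9505²) = 3.21828
Dilated lifetime: Δt = γτ₀ = 3.21828 × 2.197 μs = 7.07057 μs
d = vΔt = 0.9505c × 7.07057 μs = 2.84960×10^8 m/s × 7.07057×10^-6 s = 2015 m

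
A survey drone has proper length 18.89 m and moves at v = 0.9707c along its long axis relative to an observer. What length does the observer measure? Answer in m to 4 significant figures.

γ = 1/√(1 − 0.9707²) = 4.16156
Length contraction: L = L₀/γ = 18.89/4.16156 = 4.539 m

L ≈ 4.539 m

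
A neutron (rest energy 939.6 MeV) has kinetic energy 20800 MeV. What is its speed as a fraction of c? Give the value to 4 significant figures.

γ = 1 + K/(m₀c²) = 1 + 20800/939.6 = 23.1371
β = √(1 − 1/γ²) = 0.9991

β ≈ 0.9991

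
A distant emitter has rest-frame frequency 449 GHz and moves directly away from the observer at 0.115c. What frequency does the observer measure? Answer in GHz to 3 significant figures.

Relativistic Doppler: f_obs = f_src √((1−β)/(1+β))
= 449 × √(0.88500/1.1150) = 449 × 0.89091 = 400 GHz

f_obs ≈ 400 GHz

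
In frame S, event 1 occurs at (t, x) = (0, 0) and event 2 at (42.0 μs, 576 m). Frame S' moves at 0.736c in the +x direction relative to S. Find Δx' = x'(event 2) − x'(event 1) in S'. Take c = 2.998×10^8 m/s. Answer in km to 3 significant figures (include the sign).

Δx' ≈ -12.8 km

γ = 1/√(1 − 0.736²) = 1.4771
Δx' = γ(Δx − vΔt) = 1.4771 × (576 m − 0.736×(2.998×10^8 m/s)×42.0×10^-6 s)
= 1.4771 × (-8691.4 m) = -12.8 km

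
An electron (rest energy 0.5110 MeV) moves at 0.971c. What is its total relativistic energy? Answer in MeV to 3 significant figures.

γ = 1/√(1 − 0.971²) = 4.1827
E = γm₀c² = 4.1827 × 0.5110 MeV = 2.14 MeV

E ≈ 2.14 MeV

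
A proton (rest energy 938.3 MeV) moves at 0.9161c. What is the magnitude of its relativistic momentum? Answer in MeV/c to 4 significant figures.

γ = 1/√(1 − 0.9161²) = 2.49408
p = γβm₀c = 2.49408 × 0.9161 × 938.3 MeV/c = 2144 MeV/c

p ≈ 2144 MeV/c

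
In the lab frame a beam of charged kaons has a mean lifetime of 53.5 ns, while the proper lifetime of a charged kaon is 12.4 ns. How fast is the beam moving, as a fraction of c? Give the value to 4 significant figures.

γ = Δt/τ₀ = 53.5/12.4 = 4.31452
β = √(1 − 1/γ²) = √(1 − 1/4.31452²) = 0.9728

β ≈ 0.9728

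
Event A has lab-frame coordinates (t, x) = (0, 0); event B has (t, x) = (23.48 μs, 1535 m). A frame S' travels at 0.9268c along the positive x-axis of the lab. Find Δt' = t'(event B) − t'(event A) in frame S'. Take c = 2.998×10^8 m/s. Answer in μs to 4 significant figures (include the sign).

Δt' ≈ 49.89 μs

γ = 1/√(1 − 0.9268²) = 2.66272
Δt' = γ(Δt − vΔx/c²) = 2.66272 × (23.48 μs − 0.9268×1535 m / (2.998×10^8 m/s))
= 2.66272 × (18.7347 μs) = 49.89 μs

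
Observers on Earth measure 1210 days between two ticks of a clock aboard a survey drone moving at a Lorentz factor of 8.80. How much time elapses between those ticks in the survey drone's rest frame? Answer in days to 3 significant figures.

τ₀ ≈ 138 days

γ = 8.80 (given)
Proper time: τ₀ = Δt/γ = 1210/8.80 = 138 days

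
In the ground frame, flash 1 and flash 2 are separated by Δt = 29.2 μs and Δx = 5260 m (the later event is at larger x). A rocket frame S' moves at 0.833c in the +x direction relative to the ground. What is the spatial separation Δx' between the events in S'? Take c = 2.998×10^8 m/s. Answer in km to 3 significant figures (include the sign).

Δx' ≈ -3.67 km

γ = 1/√(1 − 0.833²) = 1.8074
Δx' = γ(Δx − vΔt) = 1.8074 × (5260 m − 0.833×(2.998×10^8 m/s)×29.2×10^-6 s)
= 1.8074 × (-2032.2 m) = -3.67 km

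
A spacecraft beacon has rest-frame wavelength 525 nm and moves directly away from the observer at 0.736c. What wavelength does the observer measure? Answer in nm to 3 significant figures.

Relativistic Doppler: λ_obs = λ_src √((1+β)/(1−β))
= 525 × √(1.7360/0.26400) = 525 × 2.5643 = 1350 nm

λ_obs ≈ 1350 nm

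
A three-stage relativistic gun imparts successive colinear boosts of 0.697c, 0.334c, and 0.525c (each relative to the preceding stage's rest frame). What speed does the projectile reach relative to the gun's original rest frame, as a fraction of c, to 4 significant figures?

Compose boost 2: (0.334 + 0.697)/(1 + 0.334×0.697) = 1.031/1.23280 = 0.836309
Compose boost 3: (0.525 + 0.836309)/(1 + 0.525×0.836309) = 1.36131/1.43906 = 0.9460

u ≈ 0.9460c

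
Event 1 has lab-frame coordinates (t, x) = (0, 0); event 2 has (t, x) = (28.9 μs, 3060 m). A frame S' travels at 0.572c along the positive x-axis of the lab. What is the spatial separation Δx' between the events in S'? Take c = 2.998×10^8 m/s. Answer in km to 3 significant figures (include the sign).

Δx' ≈ -2.31 km

γ = 1/√(1 − 0.572²) = 1.2191
Δx' = γ(Δx − vΔt) = 1.2191 × (3060 m − 0.572×(2.998×10^8 m/s)×28.9×10^-6 s)
= 1.2191 × (-1895.9 m) = -2.31 km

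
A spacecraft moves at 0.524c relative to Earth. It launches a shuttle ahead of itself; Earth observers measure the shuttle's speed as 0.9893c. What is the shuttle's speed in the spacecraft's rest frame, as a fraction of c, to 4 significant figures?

Inverse velocity addition: u' = (u − v)/(1 − uv/c²)
= (0.9893 − 0.524)/(1 − 0.9893×0.524) = 0.4653/0.481607 = 0.9661

u' ≈ 0.9661c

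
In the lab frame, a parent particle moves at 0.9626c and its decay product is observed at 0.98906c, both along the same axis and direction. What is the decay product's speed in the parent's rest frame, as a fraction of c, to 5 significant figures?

u' ≈ 0.55205c

Inverse velocity addition: u' = (u − v)/(1 − uv/c²)
= (0.98906 − 0.9626)/(1 − 0.98906×0.9626) = 0.026460/0.04793084 = 0.55205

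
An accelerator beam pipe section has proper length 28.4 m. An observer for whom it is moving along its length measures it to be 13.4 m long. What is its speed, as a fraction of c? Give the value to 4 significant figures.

β ≈ 0.8817

γ = L₀/L = 28.4/13.4 = 2.11940
β = √(1 − 1/γ²) = 0.8817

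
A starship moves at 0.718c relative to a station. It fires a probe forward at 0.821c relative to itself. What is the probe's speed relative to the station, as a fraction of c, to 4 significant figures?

u ≈ 0.9682c

Relativistic velocity addition: u = (u' + v)/(1 + u'v/c²)
= (0.821 + 0.718)/(1 + 0.821×0.718) = 1.539/1.58948 = 0.9682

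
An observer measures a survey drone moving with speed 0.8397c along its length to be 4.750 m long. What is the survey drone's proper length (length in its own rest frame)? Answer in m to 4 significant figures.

γ = 1/√(1 − 0.8397²) = 1.84145
L₀ = γL = 1.84145 × 4.750 = 8.747 m

L₀ ≈ 8.747 m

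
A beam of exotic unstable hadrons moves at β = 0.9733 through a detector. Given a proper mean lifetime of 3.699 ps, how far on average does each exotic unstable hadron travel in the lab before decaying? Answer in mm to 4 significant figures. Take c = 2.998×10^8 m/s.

γ = 1/√(1 − 0.9733²) = 4.35660
Dilated lifetime: Δt = γτ₀ = 4.35660 × 3.699 ps = 16.1151 ps
d = vΔt = 0.9733c × 16.1151 ps = 2.91795×10^8 m/s × 1.61151×10^-11 s = 4.702 mm

d ≈ 4.702 mm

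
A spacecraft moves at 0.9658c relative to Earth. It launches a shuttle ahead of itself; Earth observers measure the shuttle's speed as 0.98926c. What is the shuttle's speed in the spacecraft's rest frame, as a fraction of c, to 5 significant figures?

Inverse velocity addition: u' = (u − v)/(1 − uv/c²)
= (0.98926 − 0.9658)/(1 − 0.98926×0.9658) = 0.023460/0.04457269 = 0.52633

u' ≈ 0.52633c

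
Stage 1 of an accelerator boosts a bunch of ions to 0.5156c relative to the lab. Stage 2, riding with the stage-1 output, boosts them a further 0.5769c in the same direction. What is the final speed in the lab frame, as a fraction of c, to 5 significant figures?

Compose boost 2: (0.5769 + 0.5156)/(1 + 0.5769×0.5156) = 1.0925/1.297450 = 0.84204

u ≈ 0.84204c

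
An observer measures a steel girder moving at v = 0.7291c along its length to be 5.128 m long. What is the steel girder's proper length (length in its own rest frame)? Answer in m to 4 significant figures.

γ = 1/√(1 − 0.7291²) = 1.46112
L₀ = γL = 1.46112 × 5.128 = 7.493 m

L₀ ≈ 7.493 m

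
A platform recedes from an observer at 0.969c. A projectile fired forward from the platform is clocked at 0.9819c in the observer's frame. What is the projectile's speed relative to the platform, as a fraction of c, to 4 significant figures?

Inverse velocity addition: u' = (u − v)/(1 − uv/c²)
= (0.9819 − 0.969)/(1 − 0.9819×0.969) = 0.01290/0.0485389 = 0.2658

u' ≈ 0.2658c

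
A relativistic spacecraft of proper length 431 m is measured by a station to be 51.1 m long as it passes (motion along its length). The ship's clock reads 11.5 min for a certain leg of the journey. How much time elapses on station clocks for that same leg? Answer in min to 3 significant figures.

Δt ≈ 97.0 min

Length contraction ⇒ γ = L₀/L = 431/51.1 = 8.4344
Time dilation: Δt = γτ₀ = 8.4344 × 11.5 min = 97.0 min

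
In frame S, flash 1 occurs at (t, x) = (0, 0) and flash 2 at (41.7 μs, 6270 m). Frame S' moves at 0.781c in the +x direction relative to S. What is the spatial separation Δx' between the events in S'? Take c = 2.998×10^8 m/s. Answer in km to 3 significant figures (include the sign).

Δx' ≈ -5.59 km

γ = 1/√(1 − 0.781²) = 1.6012
Δx' = γ(Δx − vΔt) = 1.6012 × (6270 m − 0.781×(2.998×10^8 m/s)×41.7×10^-6 s)
= 1.6012 × (-3493.8 m) = -5.59 km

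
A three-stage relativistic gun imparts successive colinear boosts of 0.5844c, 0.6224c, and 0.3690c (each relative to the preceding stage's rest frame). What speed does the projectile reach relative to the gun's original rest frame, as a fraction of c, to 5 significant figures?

Compose boost 2: (0.6224 + 0.5844)/(1 + 0.6224×0.5844) = 1.2068/1.363731 = 0.8849255
Compose boost 3: (0.3690 + 0.8849255)/(1 + 0.3690×0.8849255) = 1.253926/1.326538 = 0.94526

u ≈ 0.94526c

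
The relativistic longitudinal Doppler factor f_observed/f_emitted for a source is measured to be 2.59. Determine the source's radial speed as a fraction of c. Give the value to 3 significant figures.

β ≈ 0.741

f_obs/f_src = √((1+β)/(1−β)) = 2.59  ⇒  (1+β)/(1−β) = 6.7081
β = |1 − D²|/(1 + D²) = |1 − 6.7081|/(1 + 6.7081) = 0.741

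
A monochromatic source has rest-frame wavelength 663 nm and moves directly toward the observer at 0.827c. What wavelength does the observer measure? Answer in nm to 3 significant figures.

λ_obs ≈ 204 nm

Relativistic Doppler: λ_obs = λ_src √((1−β)/(1+β))
= 663 × √(0.17300/1.8270) = 663 × 0.30772 = 204 nm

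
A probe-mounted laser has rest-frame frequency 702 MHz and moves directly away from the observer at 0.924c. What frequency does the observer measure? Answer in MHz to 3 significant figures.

f_obs ≈ 140 MHz

Relativistic Doppler: f_obs = f_src √((1−β)/(1+β))
= 702 × √(0.076000/1.9240) = 702 × 0.19875 = 140 MHz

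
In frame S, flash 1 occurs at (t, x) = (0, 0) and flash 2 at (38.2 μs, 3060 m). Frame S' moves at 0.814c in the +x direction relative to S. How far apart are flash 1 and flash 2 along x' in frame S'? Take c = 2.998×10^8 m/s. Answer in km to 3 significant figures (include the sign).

Δx' ≈ -10.8 km

γ = 1/√(1 − 0.814²) = 1.7216
Δx' = γ(Δx − vΔt) = 1.7216 × (3060 m − 0.814×(2.998×10^8 m/s)×38.2×10^-6 s)
= 1.7216 × (-6262.2 m) = -10.8 km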